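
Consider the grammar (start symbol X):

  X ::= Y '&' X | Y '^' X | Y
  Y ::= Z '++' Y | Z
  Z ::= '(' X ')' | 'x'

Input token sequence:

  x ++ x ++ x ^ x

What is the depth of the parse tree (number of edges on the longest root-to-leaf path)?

[X [Y [Z x] ++ [Y [Z x] ++ [Y [Z x]]]] ^ [X [Y [Z x]]]]

5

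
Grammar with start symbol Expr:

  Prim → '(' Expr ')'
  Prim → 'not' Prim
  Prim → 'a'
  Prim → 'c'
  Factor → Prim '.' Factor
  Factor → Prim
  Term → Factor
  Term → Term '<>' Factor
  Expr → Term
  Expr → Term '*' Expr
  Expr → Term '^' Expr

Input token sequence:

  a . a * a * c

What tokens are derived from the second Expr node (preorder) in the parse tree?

a * c

[Expr [Term [Factor [Prim a] . [Factor [Prim a]]]] * [Expr [Term [Factor [Prim a]]] * [Expr [Term [Factor [Prim c]]]]]]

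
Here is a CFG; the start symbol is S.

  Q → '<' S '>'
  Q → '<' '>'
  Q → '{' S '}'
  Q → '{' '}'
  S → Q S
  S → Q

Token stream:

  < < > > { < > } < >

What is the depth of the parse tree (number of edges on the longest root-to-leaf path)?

5

[S [Q < [S [Q < >]] >] [S [Q { [S [Q < >]] }] [S [Q < >]]]]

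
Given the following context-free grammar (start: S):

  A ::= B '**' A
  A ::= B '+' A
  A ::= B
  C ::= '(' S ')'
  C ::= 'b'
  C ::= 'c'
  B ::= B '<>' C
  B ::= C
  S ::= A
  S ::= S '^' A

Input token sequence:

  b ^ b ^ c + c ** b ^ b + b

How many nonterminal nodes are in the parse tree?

[S [S [S [S [A [B [C b]]]] ^ [A [B [C b]]]] ^ [A [B [C c]] + [A [B [C c]] ** [A [B [C b]]]]]] ^ [A [B [C b]] + [A [B [C b]]]]]

25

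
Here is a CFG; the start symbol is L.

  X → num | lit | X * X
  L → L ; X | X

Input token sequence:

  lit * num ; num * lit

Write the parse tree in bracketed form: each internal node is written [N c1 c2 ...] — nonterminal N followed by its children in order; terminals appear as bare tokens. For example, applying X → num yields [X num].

[L [L [X [X lit] * [X num]]] ; [X [X num] * [X lit]]]

L
L ; X
X ; X
X * X ; X
lit * X ; X
lit * num ; X
lit * num ; X * X
lit * num ; num * X
lit * num ; num * lit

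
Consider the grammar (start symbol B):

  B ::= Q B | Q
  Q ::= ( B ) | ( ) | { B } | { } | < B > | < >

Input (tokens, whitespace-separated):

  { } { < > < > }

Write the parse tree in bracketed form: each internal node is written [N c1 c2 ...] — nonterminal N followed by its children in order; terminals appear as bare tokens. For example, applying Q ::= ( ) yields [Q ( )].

B
Q B
{ } B
{ } Q
{ } { B }
{ } { Q B }
{ } { < > B }
{ } { < > Q }
{ } { < > < > }

[B [Q { }] [B [Q { [B [Q < >] [B [Q < >]]] }]]]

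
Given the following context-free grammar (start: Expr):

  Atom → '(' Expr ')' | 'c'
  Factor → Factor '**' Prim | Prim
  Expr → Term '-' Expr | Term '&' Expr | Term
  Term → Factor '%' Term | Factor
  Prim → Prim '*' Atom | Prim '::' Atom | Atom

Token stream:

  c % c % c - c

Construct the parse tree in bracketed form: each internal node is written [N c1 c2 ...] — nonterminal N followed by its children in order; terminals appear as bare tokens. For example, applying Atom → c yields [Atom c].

[Expr [Term [Factor [Prim [Atom c]]] % [Term [Factor [Prim [Atom c]]] % [Term [Factor [Prim [Atom c]]]]]] - [Expr [Term [Factor [Prim [Atom c]]]]]]

Expr
Term - Expr
Factor % Term - Expr
Prim % Term - Expr
Atom % Term - Expr
c % Term - Expr
c % Factor % Term - Expr
c % Prim % Term - Expr
c % Atom % Term - Expr
c % c % Term - Expr
c % c % Factor - Expr
c % c % Prim - Expr
c % c % Atom - Expr
c % c % c - Expr
c % c % c - Term
c % c % c - Factor
c % c % c - Prim
c % c % c - Atom
c % c % c - c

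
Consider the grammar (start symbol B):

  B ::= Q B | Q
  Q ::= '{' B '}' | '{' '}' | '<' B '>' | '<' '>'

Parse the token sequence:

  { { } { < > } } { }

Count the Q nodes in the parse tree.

[B [Q { [B [Q { }] [B [Q { [B [Q < >]] }]]] }] [B [Q { }]]]

5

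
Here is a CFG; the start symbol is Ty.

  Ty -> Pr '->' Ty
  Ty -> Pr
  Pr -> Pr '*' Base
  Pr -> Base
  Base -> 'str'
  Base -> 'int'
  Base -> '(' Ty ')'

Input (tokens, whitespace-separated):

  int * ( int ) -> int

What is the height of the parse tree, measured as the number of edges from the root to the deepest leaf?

[Ty [Pr [Pr [Base int]] * [Base ( [Ty [Pr [Base int]]] )]] -> [Ty [Pr [Base int]]]]

6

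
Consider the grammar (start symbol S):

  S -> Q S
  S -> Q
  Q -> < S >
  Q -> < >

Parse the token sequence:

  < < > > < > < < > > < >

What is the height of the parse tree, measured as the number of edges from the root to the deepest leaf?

[S [Q < [S [Q < >]] >] [S [Q < >] [S [Q < [S [Q < >]] >] [S [Q < >]]]]]

6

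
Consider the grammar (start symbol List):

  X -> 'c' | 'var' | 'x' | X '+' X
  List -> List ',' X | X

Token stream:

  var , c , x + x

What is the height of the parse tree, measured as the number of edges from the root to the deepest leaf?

[List [List [List [X var]] , [X c]] , [X [X x] + [X x]]]

4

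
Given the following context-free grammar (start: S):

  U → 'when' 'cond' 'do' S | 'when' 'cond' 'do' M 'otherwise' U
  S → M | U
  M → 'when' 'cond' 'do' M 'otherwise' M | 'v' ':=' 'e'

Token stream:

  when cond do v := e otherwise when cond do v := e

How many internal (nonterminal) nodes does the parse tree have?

6

[S [U when cond do [M v := e] otherwise [U when cond do [S [M v := e]]]]]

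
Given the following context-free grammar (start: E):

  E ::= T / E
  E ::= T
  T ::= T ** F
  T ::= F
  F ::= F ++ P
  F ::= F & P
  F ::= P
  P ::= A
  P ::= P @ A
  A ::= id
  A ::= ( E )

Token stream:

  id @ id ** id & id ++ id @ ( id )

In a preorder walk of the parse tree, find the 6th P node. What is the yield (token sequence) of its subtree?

id

[E [T [T [F [P [P [A id]] @ [A id]]]] ** [F [F [F [P [A id]]] & [P [A id]]] ++ [P [P [A id]] @ [A ( [E [T [F [P [A id]]]]] )]]]]]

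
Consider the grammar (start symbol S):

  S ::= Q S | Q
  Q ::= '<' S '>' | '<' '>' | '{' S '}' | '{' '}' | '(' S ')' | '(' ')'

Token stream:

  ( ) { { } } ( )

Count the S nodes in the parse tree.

4

[S [Q ( )] [S [Q { [S [Q { }]] }] [S [Q ( )]]]]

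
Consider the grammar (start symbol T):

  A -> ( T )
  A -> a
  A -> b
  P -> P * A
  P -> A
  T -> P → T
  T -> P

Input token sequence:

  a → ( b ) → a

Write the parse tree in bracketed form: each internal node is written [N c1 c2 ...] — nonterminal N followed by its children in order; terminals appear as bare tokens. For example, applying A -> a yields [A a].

T
P → T
A → T
a → T
a → P → T
a → A → T
a → ( T ) → T
a → ( P ) → T
a → ( A ) → T
a → ( b ) → T
a → ( b ) → P
a → ( b ) → A
a → ( b ) → a

[T [P [A a]] → [T [P [A ( [T [P [A b]]] )]] → [T [P [A a]]]]]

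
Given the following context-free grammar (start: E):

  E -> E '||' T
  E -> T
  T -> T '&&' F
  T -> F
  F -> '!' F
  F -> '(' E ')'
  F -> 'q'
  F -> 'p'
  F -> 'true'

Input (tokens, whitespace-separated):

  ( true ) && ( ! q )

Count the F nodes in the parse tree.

[E [T [T [F ( [E [T [F true]]] )]] && [F ( [E [T [F ! [F q]]]] )]]]

5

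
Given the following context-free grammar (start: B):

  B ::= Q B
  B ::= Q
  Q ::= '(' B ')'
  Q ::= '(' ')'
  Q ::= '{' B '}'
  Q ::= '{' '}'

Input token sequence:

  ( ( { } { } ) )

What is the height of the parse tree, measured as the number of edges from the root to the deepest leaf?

[B [Q ( [B [Q ( [B [Q { }] [B [Q { }]]] )]] )]]

7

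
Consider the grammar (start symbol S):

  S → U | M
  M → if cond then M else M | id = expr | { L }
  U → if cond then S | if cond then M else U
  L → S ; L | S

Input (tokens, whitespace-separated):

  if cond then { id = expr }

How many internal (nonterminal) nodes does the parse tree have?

[S [U if cond then [S [M { [L [S [M id = expr]]] }]]]]

7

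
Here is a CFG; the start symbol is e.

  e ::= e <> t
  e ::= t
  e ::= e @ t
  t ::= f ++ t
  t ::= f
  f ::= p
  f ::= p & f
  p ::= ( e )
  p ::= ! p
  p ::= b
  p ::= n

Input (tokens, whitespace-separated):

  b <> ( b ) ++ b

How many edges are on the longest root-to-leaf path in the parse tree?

[e [e [t [f [p b]]]] <> [t [f [p ( [e [t [f [p b]]]] )]] ++ [t [f [p b]]]]]

8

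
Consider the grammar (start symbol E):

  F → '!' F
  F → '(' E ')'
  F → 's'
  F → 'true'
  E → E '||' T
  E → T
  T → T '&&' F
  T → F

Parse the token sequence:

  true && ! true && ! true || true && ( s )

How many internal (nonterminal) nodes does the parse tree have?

17

[E [E [T [T [T [F true]] && [F ! [F true]]] && [F ! [F true]]]] || [T [T [F true]] && [F ( [E [T [F s]]] )]]]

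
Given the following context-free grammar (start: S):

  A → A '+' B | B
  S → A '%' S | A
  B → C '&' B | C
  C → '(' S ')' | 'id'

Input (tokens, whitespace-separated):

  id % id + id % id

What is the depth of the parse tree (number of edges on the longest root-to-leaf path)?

[S [A [B [C id]]] % [S [A [A [B [C id]]] + [B [C id]]] % [S [A [B [C id]]]]]]

6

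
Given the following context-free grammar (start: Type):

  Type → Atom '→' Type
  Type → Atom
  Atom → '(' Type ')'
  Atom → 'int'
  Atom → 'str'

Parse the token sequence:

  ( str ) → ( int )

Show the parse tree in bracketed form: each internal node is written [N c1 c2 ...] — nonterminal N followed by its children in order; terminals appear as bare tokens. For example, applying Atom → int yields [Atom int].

Type
Atom → Type
( Type ) → Type
( Atom ) → Type
( str ) → Type
( str ) → Atom
( str ) → ( Type )
( str ) → ( Atom )
( str ) → ( int )

[Type [Atom ( [Type [Atom str]] )] → [Type [Atom ( [Type [Atom int]] )]]]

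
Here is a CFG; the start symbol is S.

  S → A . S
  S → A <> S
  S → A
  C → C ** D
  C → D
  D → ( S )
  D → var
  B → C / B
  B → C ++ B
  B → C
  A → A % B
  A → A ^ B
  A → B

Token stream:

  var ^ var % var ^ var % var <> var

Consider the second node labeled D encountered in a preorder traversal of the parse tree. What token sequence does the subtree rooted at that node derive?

[S [A [A [A [A [A [B [C [D var]]]] ^ [B [C [D var]]]] % [B [C [D var]]]] ^ [B [C [D var]]]] % [B [C [D var]]]] <> [S [A [B [C [D var]]]]]]

var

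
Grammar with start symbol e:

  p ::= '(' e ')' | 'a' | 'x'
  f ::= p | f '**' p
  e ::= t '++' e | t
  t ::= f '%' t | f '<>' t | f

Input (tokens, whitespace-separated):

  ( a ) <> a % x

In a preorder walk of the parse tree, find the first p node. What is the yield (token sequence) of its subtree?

[e [t [f [p ( [e [t [f [p a]]]] )]] <> [t [f [p a]] % [t [f [p x]]]]]]

( a )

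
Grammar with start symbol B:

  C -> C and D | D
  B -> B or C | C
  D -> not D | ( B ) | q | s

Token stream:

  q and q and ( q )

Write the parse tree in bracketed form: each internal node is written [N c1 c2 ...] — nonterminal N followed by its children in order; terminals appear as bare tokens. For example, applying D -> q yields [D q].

B
C
C and D
C and D and D
D and D and D
q and D and D
q and q and D
q and q and ( B )
q and q and ( C )
q and q and ( D )
q and q and ( q )

[B [C [C [C [D q]] and [D q]] and [D ( [B [C [D q]]] )]]]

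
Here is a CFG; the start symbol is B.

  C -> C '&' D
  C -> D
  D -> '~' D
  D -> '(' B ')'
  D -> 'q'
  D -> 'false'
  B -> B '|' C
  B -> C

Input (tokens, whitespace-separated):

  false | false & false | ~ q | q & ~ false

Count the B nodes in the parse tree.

4

[B [B [B [B [C [D false]]] | [C [C [D false]] & [D false]]] | [C [D ~ [D q]]]] | [C [C [D q]] & [D ~ [D false]]]]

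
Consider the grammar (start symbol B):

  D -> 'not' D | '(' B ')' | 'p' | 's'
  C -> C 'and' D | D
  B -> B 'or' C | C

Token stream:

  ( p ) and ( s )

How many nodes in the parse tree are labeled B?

[B [C [C [D ( [B [C [D p]]] )]] and [D ( [B [C [D s]]] )]]]

3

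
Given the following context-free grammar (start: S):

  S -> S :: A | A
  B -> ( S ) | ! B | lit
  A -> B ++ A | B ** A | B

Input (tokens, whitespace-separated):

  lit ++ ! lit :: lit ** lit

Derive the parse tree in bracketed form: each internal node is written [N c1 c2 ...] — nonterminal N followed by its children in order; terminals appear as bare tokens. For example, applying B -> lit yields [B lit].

[S [S [A [B lit] ++ [A [B ! [B lit]]]]] :: [A [B lit] ** [A [B lit]]]]

S
S :: A
A :: A
B ++ A :: A
lit ++ A :: A
lit ++ B :: A
lit ++ ! B :: A
lit ++ ! lit :: A
lit ++ ! lit :: B ** A
lit ++ ! lit :: lit ** A
lit ++ ! lit :: lit ** B
lit ++ ! lit :: lit ** lit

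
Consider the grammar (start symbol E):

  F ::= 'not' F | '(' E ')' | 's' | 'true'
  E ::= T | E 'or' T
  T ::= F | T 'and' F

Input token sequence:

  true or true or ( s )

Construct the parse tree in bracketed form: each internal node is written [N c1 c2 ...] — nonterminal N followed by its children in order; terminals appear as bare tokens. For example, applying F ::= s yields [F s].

[E [E [E [T [F true]]] or [T [F true]]] or [T [F ( [E [T [F s]]] )]]]

E
E or T
E or T or T
T or T or T
F or T or T
true or T or T
true or F or T
true or true or T
true or true or F
true or true or ( E )
true or true or ( T )
true or true or ( F )
true or true or ( s )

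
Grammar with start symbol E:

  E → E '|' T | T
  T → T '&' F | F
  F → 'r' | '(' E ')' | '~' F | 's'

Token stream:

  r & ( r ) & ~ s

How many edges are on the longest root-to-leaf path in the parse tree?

[E [T [T [T [F r]] & [F ( [E [T [F r]]] )]] & [F ~ [F s]]]]

7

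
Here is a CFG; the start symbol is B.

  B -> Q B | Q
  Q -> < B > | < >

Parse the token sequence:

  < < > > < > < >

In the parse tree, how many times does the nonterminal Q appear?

[B [Q < [B [Q < >]] >] [B [Q < >] [B [Q < >]]]]

4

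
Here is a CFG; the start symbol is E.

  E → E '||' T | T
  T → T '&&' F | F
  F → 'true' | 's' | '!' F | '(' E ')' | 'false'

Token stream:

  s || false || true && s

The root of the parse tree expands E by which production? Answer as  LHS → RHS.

[E [E [E [T [F s]]] || [T [F false]]] || [T [T [F true]] && [F s]]]

E → E '||' T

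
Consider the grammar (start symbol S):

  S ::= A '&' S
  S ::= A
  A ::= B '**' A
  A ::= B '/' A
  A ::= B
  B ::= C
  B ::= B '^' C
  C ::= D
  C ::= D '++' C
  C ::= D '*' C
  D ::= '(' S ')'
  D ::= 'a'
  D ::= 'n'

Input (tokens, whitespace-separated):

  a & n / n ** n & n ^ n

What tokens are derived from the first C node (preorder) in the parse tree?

a

[S [A [B [C [D a]]]] & [S [A [B [C [D n]]] / [A [B [C [D n]]] ** [A [B [C [D n]]]]]] & [S [A [B [B [C [D n]]] ^ [C [D n]]]]]]]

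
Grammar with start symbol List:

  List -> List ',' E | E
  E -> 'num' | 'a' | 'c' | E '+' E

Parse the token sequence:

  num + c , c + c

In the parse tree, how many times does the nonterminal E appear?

[List [List [E [E num] + [E c]]] , [E [E c] + [E c]]]

6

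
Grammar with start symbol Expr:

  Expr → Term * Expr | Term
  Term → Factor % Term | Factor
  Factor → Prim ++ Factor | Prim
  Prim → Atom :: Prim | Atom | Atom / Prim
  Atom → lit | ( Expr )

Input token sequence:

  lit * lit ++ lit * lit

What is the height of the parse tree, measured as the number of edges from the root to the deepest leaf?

7

[Expr [Term [Factor [Prim [Atom lit]]]] * [Expr [Term [Factor [Prim [Atom lit]] ++ [Factor [Prim [Atom lit]]]]] * [Expr [Term [Factor [Prim [Atom lit]]]]]]]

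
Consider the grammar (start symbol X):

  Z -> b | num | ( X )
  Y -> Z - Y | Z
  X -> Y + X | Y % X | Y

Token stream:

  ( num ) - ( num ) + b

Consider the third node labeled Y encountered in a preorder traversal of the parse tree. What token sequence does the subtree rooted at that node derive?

[X [Y [Z ( [X [Y [Z num]]] )] - [Y [Z ( [X [Y [Z num]]] )]]] + [X [Y [Z b]]]]

( num )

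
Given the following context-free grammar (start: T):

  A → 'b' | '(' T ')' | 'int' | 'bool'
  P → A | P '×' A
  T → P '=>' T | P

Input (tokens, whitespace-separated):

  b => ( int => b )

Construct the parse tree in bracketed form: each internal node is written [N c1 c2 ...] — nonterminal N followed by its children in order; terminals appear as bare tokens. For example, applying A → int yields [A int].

T
P => T
A => T
b => T
b => P
b => A
b => ( T )
b => ( P => T )
b => ( A => T )
b => ( int => T )
b => ( int => P )
b => ( int => A )
b => ( int => b )

[T [P [A b]] => [T [P [A ( [T [P [A int]] => [T [P [A b]]]] )]]]]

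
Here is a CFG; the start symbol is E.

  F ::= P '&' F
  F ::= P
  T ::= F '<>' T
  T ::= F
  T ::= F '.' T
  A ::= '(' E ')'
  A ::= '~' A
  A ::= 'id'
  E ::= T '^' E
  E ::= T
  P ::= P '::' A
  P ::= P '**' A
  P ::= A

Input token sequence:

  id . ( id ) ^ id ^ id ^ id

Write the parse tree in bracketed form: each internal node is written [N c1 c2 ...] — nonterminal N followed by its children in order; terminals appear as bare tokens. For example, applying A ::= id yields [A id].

[E [T [F [P [A id]]] . [T [F [P [A ( [E [T [F [P [A id]]]]] )]]]]] ^ [E [T [F [P [A id]]]] ^ [E [T [F [P [A id]]]] ^ [E [T [F [P [A id]]]]]]]]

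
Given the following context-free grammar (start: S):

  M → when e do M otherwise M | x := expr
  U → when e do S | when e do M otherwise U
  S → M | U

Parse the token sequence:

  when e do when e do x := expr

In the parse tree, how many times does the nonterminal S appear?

[S [U when e do [S [U when e do [S [M x := expr]]]]]]

3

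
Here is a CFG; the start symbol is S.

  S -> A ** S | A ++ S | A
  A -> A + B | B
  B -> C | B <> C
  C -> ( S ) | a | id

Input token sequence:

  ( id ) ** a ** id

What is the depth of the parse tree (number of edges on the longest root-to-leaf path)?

8

[S [A [B [C ( [S [A [B [C id]]]] )]]] ** [S [A [B [C a]]] ** [S [A [B [C id]]]]]]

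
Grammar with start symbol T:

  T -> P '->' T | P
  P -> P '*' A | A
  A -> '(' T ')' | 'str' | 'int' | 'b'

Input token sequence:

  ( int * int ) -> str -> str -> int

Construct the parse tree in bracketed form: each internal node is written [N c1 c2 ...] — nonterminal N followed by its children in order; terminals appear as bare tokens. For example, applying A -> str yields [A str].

T
P -> T
A -> T
( T ) -> T
( P ) -> T
( P * A ) -> T
( A * A ) -> T
( int * A ) -> T
( int * int ) -> T
( int * int ) -> P -> T
( int * int ) -> A -> T
( int * int ) -> str -> T
( int * int ) -> str -> P -> T
( int * int ) -> str -> A -> T
( int * int ) -> str -> str -> T
( int * int ) -> str -> str -> P
( int * int ) -> str -> str -> A
( int * int ) -> str -> str -> int

[T [P [A ( [T [P [P [A int]] * [A int]]] )]] -> [T [P [A str]] -> [T [P [A str]] -> [T [P [A int]]]]]]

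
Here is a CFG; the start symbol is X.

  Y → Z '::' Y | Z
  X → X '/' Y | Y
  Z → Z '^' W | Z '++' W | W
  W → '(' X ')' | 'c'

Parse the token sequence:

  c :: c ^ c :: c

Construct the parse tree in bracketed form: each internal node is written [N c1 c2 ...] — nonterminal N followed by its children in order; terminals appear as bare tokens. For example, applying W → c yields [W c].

[X [Y [Z [W c]] :: [Y [Z [Z [W c]] ^ [W c]] :: [Y [Z [W c]]]]]]

X
Y
Z :: Y
W :: Y
c :: Y
c :: Z :: Y
c :: Z ^ W :: Y
c :: W ^ W :: Y
c :: c ^ W :: Y
c :: c ^ c :: Y
c :: c ^ c :: Z
c :: c ^ c :: W
c :: c ^ c :: c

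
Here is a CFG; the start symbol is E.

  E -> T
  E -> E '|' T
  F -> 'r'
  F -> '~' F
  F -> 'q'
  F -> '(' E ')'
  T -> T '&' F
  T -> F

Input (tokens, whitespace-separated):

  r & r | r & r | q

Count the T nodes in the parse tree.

5

[E [E [E [T [T [F r]] & [F r]]] | [T [T [F r]] & [F r]]] | [T [F q]]]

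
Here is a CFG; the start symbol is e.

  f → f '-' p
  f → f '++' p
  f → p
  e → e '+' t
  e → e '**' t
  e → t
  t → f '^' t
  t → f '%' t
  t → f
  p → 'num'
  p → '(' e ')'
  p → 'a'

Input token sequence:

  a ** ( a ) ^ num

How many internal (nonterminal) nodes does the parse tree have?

[e [e [t [f [p a]]]] ** [t [f [p ( [e [t [f [p a]]]] )]] ^ [t [f [p num]]]]]

15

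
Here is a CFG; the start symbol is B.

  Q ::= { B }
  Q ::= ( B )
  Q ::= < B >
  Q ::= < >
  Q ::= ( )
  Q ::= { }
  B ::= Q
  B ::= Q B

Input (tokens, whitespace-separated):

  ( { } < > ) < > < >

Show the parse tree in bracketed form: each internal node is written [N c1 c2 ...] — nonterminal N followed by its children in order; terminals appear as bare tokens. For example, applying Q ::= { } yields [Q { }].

B
Q B
( B ) B
( Q B ) B
( { } B ) B
( { } Q ) B
( { } < > ) B
( { } < > ) Q B
( { } < > ) < > B
( { } < > ) < > Q
( { } < > ) < > < >

[B [Q ( [B [Q { }] [B [Q < >]]] )] [B [Q < >] [B [Q < >]]]]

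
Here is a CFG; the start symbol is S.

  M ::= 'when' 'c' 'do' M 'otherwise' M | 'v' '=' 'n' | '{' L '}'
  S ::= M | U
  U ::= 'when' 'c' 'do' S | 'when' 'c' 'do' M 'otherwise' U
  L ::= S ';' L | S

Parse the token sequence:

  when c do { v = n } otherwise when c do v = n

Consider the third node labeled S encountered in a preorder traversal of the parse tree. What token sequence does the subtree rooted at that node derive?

v = n

[S [U when c do [M { [L [S [M v = n]]] }] otherwise [U when c do [S [M v = n]]]]]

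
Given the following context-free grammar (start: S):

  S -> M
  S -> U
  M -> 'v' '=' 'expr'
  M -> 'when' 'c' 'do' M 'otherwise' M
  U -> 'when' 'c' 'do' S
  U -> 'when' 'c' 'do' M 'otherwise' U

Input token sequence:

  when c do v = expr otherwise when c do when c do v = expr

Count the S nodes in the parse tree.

[S [U when c do [M v = expr] otherwise [U when c do [S [U when c do [S [M v = expr]]]]]]]

3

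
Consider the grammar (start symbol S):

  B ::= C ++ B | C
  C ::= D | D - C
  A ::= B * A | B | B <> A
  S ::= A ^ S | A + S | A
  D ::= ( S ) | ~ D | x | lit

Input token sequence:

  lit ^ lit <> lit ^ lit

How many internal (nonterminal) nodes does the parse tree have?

19

[S [A [B [C [D lit]]]] ^ [S [A [B [C [D lit]]] <> [A [B [C [D lit]]]]] ^ [S [A [B [C [D lit]]]]]]]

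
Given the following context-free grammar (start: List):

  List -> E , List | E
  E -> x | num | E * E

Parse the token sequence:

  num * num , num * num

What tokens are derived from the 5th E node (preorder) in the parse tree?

[List [E [E num] * [E num]] , [List [E [E num] * [E num]]]]

num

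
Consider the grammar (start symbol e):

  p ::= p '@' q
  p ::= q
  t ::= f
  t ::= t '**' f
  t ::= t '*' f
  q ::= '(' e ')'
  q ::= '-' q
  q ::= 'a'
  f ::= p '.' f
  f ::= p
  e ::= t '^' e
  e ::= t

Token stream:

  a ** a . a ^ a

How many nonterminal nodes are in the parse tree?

17

[e [t [t [f [p [q a]]]] ** [f [p [q a]] . [f [p [q a]]]]] ^ [e [t [f [p [q a]]]]]]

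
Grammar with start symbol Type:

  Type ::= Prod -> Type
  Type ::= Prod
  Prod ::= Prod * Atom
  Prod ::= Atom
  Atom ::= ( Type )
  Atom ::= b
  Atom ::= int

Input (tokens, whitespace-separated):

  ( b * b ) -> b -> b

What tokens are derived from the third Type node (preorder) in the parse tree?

[Type [Prod [Atom ( [Type [Prod [Prod [Atom b]] * [Atom b]]] )]] -> [Type [Prod [Atom b]] -> [Type [Prod [Atom b]]]]]

b -> b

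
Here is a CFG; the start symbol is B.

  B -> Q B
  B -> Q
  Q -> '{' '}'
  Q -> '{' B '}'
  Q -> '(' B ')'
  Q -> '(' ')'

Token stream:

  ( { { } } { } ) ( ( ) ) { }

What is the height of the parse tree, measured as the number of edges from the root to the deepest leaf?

[B [Q ( [B [Q { [B [Q { }]] }] [B [Q { }]]] )] [B [Q ( [B [Q ( )]] )] [B [Q { }]]]]

6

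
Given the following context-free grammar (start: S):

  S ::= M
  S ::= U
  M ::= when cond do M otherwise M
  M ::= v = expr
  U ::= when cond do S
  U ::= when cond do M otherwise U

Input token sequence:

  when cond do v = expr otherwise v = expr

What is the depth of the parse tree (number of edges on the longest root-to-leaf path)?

3

[S [M when cond do [M v = expr] otherwise [M v = expr]]]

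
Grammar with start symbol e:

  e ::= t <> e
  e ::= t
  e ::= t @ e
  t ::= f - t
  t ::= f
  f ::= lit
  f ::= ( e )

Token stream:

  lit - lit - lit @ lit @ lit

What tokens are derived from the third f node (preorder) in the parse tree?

lit

[e [t [f lit] - [t [f lit] - [t [f lit]]]] @ [e [t [f lit]] @ [e [t [f lit]]]]]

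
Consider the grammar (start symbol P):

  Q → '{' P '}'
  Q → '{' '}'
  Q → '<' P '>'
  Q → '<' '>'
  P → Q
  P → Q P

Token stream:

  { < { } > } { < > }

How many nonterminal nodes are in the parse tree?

[P [Q { [P [Q < [P [Q { }]] >]] }] [P [Q { [P [Q < >]] }]]]

10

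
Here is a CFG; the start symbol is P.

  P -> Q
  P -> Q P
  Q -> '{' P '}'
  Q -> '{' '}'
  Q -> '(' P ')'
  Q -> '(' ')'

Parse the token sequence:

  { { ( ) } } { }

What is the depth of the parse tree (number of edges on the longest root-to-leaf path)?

6

[P [Q { [P [Q { [P [Q ( )]] }]] }] [P [Q { }]]]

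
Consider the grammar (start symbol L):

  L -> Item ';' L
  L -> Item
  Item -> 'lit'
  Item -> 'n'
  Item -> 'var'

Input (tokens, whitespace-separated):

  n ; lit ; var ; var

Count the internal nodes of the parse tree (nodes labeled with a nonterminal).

8

[L [Item n] ; [L [Item lit] ; [L [Item var] ; [L [Item var]]]]]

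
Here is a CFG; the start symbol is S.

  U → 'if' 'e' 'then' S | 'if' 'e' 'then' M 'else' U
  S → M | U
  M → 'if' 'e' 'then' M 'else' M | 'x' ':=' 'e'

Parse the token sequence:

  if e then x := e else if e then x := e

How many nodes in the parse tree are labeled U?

2

[S [U if e then [M x := e] else [U if e then [S [M x := e]]]]]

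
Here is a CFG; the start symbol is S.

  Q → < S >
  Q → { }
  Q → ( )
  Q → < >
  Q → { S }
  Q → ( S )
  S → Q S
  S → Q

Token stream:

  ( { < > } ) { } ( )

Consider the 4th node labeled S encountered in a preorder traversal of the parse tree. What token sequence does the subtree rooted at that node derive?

{ } ( )

[S [Q ( [S [Q { [S [Q < >]] }]] )] [S [Q { }] [S [Q ( )]]]]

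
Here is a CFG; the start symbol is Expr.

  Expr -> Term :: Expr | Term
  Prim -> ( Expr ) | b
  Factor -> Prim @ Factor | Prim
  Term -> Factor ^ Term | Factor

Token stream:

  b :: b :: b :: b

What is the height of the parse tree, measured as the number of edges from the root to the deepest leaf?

[Expr [Term [Factor [Prim b]]] :: [Expr [Term [Factor [Prim b]]] :: [Expr [Term [Factor [Prim b]]] :: [Expr [Term [Factor [Prim b]]]]]]]

7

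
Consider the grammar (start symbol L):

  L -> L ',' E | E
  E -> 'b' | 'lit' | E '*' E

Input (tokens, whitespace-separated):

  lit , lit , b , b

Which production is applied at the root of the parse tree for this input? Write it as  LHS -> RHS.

[L [L [L [L [E lit]] , [E lit]] , [E b]] , [E b]]

L -> L ',' E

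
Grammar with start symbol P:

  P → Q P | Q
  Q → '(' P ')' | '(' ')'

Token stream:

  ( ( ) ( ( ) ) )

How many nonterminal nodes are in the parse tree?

[P [Q ( [P [Q ( )] [P [Q ( [P [Q ( )]] )]]] )]]

8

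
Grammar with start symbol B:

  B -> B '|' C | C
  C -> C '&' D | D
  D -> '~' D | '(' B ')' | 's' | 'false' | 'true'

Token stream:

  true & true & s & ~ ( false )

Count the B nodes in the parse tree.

[B [C [C [C [C [D true]] & [D true]] & [D s]] & [D ~ [D ( [B [C [D false]]] )]]]]

2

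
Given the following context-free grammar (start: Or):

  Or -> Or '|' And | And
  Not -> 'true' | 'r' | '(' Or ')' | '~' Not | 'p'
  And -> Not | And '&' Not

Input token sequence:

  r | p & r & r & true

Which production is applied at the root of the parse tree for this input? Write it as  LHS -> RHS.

Or -> Or '|' And

[Or [Or [And [Not r]]] | [And [And [And [And [Not p]] & [Not r]] & [Not r]] & [Not true]]]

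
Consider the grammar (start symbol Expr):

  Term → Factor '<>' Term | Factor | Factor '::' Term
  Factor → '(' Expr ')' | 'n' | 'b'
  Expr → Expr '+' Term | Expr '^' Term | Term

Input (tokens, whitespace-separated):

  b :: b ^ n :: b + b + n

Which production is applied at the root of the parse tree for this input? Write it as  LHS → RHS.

Expr → Expr '+' Term

[Expr [Expr [Expr [Expr [Term [Factor b] :: [Term [Factor b]]]] ^ [Term [Factor n] :: [Term [Factor b]]]] + [Term [Factor b]]] + [Term [Factor n]]]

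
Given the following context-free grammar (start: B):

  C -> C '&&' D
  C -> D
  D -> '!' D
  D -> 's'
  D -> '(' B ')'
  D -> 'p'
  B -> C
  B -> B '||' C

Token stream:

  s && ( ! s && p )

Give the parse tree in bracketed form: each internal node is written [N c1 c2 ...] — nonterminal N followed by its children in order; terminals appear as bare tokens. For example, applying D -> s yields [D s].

B
C
C && D
D && D
s && D
s && ( B )
s && ( C )
s && ( C && D )
s && ( D && D )
s && ( ! D && D )
s && ( ! s && D )
s && ( ! s && p )

[B [C [C [D s]] && [D ( [B [C [C [D ! [D s]]] && [D p]]] )]]]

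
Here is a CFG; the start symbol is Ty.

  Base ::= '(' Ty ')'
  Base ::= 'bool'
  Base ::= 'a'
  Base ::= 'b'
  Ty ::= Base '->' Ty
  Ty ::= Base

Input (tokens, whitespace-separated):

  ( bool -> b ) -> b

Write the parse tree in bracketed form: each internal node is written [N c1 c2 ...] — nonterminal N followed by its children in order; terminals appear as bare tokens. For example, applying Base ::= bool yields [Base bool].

[Ty [Base ( [Ty [Base bool] -> [Ty [Base b]]] )] -> [Ty [Base b]]]

Ty
Base -> Ty
( Ty ) -> Ty
( Base -> Ty ) -> Ty
( bool -> Ty ) -> Ty
( bool -> Base ) -> Ty
( bool -> b ) -> Ty
( bool -> b ) -> Base
( bool -> b ) -> b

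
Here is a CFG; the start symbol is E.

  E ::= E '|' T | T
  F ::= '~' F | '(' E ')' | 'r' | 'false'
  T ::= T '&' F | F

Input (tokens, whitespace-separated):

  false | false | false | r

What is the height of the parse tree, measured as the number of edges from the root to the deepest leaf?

[E [E [E [E [T [F false]]] | [T [F false]]] | [T [F false]]] | [T [F r]]]

6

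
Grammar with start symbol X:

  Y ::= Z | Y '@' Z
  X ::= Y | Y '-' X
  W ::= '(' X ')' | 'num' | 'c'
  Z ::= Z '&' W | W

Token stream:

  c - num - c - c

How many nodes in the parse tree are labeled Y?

4

[X [Y [Z [W c]]] - [X [Y [Z [W num]]] - [X [Y [Z [W c]]] - [X [Y [Z [W c]]]]]]]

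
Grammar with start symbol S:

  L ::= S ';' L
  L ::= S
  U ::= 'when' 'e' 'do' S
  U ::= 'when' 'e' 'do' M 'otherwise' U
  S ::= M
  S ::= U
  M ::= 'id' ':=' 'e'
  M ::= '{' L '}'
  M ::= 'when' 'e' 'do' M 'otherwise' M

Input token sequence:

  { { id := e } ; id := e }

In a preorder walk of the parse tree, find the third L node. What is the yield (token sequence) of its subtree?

id := e

[S [M { [L [S [M { [L [S [M id := e]]] }]] ; [L [S [M id := e]]]] }]]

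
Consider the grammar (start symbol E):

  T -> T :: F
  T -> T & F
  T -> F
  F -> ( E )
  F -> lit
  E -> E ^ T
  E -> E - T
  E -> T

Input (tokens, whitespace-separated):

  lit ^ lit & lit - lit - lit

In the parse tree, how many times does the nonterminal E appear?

4

[E [E [E [E [T [F lit]]] ^ [T [T [F lit]] & [F lit]]] - [T [F lit]]] - [T [F lit]]]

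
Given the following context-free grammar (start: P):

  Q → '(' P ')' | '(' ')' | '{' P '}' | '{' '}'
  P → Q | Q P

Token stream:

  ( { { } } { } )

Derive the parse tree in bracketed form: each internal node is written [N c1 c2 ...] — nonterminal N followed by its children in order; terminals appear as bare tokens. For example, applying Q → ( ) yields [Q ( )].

[P [Q ( [P [Q { [P [Q { }]] }] [P [Q { }]]] )]]

P
Q
( P )
( Q P )
( { P } P )
( { Q } P )
( { { } } P )
( { { } } Q )
( { { } } { } )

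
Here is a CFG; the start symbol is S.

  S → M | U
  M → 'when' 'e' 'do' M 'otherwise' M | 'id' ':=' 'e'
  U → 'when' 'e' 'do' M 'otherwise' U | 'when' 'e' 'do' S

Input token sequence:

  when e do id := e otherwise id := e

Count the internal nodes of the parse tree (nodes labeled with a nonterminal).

4

[S [M when e do [M id := e] otherwise [M id := e]]]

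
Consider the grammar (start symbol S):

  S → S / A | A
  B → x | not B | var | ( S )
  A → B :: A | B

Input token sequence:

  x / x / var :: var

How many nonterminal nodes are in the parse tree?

11

[S [S [S [A [B x]]] / [A [B x]]] / [A [B var] :: [A [B var]]]]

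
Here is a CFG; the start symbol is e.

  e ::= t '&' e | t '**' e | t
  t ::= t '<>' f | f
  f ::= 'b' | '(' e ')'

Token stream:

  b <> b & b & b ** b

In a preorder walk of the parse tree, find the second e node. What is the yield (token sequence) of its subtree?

b & b ** b

[e [t [t [f b]] <> [f b]] & [e [t [f b]] & [e [t [f b]] ** [e [t [f b]]]]]]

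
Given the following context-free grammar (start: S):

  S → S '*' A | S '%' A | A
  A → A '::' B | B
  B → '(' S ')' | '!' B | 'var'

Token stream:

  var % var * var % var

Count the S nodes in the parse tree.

[S [S [S [S [A [B var]]] % [A [B var]]] * [A [B var]]] % [A [B var]]]

4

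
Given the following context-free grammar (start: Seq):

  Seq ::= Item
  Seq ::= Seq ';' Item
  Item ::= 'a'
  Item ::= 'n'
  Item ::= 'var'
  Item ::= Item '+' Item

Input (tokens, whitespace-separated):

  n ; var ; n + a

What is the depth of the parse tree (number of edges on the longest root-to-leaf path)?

4

[Seq [Seq [Seq [Item n]] ; [Item var]] ; [Item [Item n] + [Item a]]]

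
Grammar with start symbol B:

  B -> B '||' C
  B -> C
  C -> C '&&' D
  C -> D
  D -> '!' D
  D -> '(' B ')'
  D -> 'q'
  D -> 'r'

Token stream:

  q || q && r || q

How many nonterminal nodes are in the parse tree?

[B [B [B [C [D q]]] || [C [C [D q]] && [D r]]] || [C [D q]]]

11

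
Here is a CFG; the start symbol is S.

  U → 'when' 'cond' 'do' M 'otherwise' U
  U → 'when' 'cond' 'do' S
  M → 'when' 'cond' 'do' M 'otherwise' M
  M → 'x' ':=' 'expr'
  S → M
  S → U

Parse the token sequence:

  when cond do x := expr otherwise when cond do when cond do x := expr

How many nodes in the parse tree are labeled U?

3

[S [U when cond do [M x := expr] otherwise [U when cond do [S [U when cond do [S [M x := expr]]]]]]]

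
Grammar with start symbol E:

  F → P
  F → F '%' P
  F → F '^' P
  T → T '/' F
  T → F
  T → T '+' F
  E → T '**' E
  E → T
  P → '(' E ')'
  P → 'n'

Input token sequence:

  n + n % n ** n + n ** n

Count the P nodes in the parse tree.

6

[E [T [T [F [P n]]] + [F [F [P n]] % [P n]]] ** [E [T [T [F [P n]]] + [F [P n]]] ** [E [T [F [P n]]]]]]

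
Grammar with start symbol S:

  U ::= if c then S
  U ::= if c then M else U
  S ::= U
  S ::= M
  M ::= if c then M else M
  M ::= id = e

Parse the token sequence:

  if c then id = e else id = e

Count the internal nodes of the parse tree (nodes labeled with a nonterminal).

[S [M if c then [M id = e] else [M id = e]]]

4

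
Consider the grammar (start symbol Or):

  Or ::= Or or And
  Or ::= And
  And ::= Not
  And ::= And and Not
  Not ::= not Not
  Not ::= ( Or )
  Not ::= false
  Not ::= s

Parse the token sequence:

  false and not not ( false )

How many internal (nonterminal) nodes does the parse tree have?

[Or [And [And [Not false]] and [Not not [Not not [Not ( [Or [And [Not false]]] )]]]]]

10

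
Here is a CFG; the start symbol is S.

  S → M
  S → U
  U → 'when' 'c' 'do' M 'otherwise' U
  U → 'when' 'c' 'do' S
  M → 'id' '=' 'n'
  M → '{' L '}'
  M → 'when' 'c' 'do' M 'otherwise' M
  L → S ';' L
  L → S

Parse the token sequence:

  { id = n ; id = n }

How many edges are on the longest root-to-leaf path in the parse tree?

[S [M { [L [S [M id = n]] ; [L [S [M id = n]]]] }]]

6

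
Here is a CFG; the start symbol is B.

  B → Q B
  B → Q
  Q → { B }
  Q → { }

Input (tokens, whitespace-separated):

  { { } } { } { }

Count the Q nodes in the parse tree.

[B [Q { [B [Q { }]] }] [B [Q { }] [B [Q { }]]]]

4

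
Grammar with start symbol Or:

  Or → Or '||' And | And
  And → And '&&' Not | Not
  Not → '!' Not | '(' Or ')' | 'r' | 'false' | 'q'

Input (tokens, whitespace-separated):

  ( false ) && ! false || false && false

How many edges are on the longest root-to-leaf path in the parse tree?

8

[Or [Or [And [And [Not ( [Or [And [Not false]]] )]] && [Not ! [Not false]]]] || [And [And [Not false]] && [Not false]]]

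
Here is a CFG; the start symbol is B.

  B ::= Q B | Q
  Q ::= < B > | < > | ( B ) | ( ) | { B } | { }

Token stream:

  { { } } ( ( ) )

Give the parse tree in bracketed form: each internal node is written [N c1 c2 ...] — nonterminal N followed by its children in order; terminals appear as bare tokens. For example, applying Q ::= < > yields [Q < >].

[B [Q { [B [Q { }]] }] [B [Q ( [B [Q ( )]] )]]]

B
Q B
{ B } B
{ Q } B
{ { } } B
{ { } } Q
{ { } } ( B )
{ { } } ( Q )
{ { } } ( ( ) )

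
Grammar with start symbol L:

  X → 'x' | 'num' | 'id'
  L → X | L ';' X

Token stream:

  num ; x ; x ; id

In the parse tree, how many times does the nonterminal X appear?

4

[L [L [L [L [X num]] ; [X x]] ; [X x]] ; [X id]]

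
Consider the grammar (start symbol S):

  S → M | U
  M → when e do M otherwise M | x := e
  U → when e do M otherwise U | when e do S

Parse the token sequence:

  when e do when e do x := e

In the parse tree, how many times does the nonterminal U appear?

2

[S [U when e do [S [U when e do [S [M x := e]]]]]]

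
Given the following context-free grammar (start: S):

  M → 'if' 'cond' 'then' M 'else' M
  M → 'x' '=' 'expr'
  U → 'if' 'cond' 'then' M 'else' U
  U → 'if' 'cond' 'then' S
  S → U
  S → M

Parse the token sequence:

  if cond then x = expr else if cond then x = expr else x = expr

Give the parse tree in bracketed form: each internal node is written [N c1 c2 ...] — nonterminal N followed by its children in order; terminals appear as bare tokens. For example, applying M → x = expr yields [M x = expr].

[S [M if cond then [M x = expr] else [M if cond then [M x = expr] else [M x = expr]]]]

S
M
if cond then M else M
if cond then x = expr else M
if cond then x = expr else if cond then M else M
if cond then x = expr else if cond then x = expr else M
if cond then x = expr else if cond then x = expr else x = expr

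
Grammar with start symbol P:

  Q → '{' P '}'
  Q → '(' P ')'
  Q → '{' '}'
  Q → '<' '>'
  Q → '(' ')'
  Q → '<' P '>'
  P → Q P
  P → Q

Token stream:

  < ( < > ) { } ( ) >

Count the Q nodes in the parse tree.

5

[P [Q < [P [Q ( [P [Q < >]] )] [P [Q { }] [P [Q ( )]]]] >]]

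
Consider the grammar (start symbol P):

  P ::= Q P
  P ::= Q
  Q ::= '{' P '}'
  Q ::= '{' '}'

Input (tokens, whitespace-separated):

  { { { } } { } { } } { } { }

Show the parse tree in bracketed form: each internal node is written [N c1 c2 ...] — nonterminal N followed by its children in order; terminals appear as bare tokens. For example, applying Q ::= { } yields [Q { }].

[P [Q { [P [Q { [P [Q { }]] }] [P [Q { }] [P [Q { }]]]] }] [P [Q { }] [P [Q { }]]]]

P
Q P
{ P } P
{ Q P } P
{ { P } P } P
{ { Q } P } P
{ { { } } P } P
{ { { } } Q P } P
{ { { } } { } P } P
{ { { } } { } Q } P
{ { { } } { } { } } P
{ { { } } { } { } } Q P
{ { { } } { } { } } { } P
{ { { } } { } { } } { } Q
{ { { } } { } { } } { } { }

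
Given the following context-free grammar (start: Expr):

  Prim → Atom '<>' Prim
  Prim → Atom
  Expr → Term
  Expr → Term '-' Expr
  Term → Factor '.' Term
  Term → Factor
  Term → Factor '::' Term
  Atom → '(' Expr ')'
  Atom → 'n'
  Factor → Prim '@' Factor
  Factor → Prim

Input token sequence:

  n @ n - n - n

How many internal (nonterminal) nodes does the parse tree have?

18

[Expr [Term [Factor [Prim [Atom n]] @ [Factor [Prim [Atom n]]]]] - [Expr [Term [Factor [Prim [Atom n]]]] - [Expr [Term [Factor [Prim [Atom n]]]]]]]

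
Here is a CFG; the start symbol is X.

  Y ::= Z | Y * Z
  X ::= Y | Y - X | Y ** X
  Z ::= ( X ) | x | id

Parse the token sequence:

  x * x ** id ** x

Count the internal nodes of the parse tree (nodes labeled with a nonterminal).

11

[X [Y [Y [Z x]] * [Z x]] ** [X [Y [Z id]] ** [X [Y [Z x]]]]]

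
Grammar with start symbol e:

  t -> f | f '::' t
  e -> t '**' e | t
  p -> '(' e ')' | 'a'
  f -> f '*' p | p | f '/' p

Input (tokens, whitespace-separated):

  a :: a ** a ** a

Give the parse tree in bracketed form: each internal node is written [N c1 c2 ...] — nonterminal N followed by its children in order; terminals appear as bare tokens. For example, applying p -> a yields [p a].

e
t ** e
f :: t ** e
p :: t ** e
a :: t ** e
a :: f ** e
a :: p ** e
a :: a ** e
a :: a ** t ** e
a :: a ** f ** e
a :: a ** p ** e
a :: a ** a ** e
a :: a ** a ** t
a :: a ** a ** f
a :: a ** a ** p
a :: a ** a ** a

[e [t [f [p a]] :: [t [f [p a]]]] ** [e [t [f [p a]]] ** [e [t [f [p a]]]]]]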